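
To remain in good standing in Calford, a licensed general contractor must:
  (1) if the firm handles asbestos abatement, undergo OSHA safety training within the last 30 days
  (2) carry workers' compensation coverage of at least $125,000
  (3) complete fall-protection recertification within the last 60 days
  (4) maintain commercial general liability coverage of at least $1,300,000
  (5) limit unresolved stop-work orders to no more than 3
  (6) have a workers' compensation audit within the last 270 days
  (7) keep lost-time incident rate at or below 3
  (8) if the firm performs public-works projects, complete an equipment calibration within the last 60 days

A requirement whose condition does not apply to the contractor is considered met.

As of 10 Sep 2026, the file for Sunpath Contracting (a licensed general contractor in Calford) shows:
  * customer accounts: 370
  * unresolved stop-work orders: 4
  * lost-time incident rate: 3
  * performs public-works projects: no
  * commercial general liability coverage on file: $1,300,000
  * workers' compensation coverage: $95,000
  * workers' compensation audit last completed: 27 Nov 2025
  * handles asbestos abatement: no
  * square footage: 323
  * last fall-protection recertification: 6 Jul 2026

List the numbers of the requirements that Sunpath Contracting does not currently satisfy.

2, 3, 5, 6

1. condition 'handles asbestos abatement' does not hold → requirement n/a → met
2. workers' compensation coverage $95,000 < $125,000 → not met
3. fall-protection recertification 66 days ago vs limit 60 → not met
4. commercial general liability coverage $1,300,000 ≥ $1,300,000 → met
5. unresolved stop-work orders 4 > 3 → not met
6. workers' compensation audit 287 days ago vs limit 270 → not met
7. lost-time incident rate 3 ≤ 3 → met
8. condition 'performs public-works projects' does not hold → requirement n/a → met
Not met: 2, 3, 5, 6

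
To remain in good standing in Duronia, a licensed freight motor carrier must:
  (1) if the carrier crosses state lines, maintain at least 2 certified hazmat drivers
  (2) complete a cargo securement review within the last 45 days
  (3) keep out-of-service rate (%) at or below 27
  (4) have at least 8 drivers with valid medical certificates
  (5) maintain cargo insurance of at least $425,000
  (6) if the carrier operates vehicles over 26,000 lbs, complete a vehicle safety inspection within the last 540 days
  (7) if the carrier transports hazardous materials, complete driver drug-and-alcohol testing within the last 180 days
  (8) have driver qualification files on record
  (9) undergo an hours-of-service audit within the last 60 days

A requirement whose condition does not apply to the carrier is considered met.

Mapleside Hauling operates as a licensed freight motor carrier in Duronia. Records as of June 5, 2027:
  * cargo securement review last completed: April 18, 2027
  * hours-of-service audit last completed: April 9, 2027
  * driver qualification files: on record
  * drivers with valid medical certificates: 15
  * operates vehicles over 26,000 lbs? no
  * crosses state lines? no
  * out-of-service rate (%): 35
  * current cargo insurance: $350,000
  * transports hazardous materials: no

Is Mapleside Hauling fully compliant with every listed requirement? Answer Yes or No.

No

1. condition 'crosses state lines' does not hold → requirement n/a → met
2. cargo securement review 48 days ago vs limit 45 → not met
3. out-of-service rate (%) 35 > 27 → not met
4. drivers with valid medical certificates 15 ≥ 8 → met
5. cargo insurance $350,000 < $425,000 → not met
6. condition 'operates vehicles over 26,000 lbs' does not hold → requirement n/a → met
7. condition 'transports hazardous materials' does not hold → requirement n/a → met
8. driver qualification files present → met
9. hours-of-service audit 57 days ago vs limit 60 → met
Not met: 2, 3, 5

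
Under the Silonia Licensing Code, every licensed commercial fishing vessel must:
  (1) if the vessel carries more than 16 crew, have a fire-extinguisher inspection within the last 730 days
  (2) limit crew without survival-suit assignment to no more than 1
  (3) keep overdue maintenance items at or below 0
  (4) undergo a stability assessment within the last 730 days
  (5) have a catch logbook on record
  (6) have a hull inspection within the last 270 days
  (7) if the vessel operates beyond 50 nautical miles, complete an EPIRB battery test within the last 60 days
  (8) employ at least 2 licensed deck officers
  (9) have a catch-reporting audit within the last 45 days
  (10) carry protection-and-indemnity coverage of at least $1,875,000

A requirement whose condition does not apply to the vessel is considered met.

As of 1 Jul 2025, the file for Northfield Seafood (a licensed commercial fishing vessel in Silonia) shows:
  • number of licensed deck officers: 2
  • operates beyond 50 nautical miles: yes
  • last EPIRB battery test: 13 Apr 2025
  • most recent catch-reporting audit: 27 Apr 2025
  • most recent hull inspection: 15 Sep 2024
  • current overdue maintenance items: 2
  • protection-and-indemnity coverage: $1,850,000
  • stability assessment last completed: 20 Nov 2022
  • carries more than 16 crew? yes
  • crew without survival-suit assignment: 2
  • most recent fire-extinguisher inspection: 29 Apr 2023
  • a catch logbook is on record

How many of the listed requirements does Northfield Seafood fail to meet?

8

1. condition 'carries more than 16 crew' holds; fire-extinguisher inspection 794 days ago vs limit 730 → not met
2. crew without survival-suit assignment 2 > 1 → not met
3. overdue maintenance items 2 > 0 → not met
4. stability assessment 954 days ago vs limit 730 → not met
5. catch logbook present → met
6. hull inspection 289 days ago vs limit 270 → not met
7. condition 'operates beyond 50 nautical miles' holds; EPIRB battery test 79 days ago vs limit 60 → not met
8. licensed deck officers 2 ≥ 2 → met
9. catch-reporting audit 65 days ago vs limit 45 → not met
10. protection-and-indemnity coverage $1,850,000 < $1,875,000 → not met
Not met: 8 of 10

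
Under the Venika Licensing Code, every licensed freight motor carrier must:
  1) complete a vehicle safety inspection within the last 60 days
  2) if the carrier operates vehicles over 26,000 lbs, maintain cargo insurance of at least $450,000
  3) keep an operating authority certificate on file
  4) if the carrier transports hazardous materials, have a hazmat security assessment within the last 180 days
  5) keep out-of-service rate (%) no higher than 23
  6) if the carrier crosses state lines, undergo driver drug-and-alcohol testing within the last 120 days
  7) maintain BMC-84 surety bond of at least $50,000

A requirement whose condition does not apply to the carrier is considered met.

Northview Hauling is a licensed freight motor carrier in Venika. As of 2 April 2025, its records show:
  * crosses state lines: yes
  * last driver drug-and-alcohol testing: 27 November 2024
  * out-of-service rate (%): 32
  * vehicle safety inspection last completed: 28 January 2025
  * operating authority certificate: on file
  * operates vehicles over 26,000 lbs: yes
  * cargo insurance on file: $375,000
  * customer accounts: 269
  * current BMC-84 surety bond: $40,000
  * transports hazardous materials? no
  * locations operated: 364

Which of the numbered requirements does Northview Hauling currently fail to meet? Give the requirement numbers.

1, 2, 5, 6, 7

1. vehicle safety inspection 64 days ago vs limit 60 → not met
2. condition 'operates vehicles over 26,000 lbs' holds; cargo insurance $375,000 < $450,000 → not met
3. operating authority certificate present → met
4. condition 'transports hazardous materials' does not hold → requirement n/a → met
5. out-of-service rate (%) 32 > 23 → not met
6. condition 'crosses state lines' holds; driver drug-and-alcohol testing 126 days ago vs limit 120 → not met
7. BMC-84 surety bond $40,000 < $50,000 → not met
Not met: 1, 2, 5, 6, 7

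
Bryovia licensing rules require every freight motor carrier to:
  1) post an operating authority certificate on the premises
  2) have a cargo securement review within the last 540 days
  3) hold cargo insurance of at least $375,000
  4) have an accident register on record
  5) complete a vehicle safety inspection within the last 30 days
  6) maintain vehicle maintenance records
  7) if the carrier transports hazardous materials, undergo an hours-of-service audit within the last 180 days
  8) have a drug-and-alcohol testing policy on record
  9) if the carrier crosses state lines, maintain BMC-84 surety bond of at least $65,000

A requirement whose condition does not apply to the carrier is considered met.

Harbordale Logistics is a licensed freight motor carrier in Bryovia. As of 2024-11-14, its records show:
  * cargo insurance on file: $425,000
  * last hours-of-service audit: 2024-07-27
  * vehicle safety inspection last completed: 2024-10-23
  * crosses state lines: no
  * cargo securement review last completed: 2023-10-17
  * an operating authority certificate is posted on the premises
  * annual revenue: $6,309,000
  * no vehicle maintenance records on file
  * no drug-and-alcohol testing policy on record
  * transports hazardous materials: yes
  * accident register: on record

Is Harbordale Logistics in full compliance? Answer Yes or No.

1. operating authority certificate present → met
2. cargo securement review 394 days ago vs limit 540 → met
3. cargo insurance $425,000 ≥ $375,000 → met
4. accident register present → met
5. vehicle safety inspection 22 days ago vs limit 30 → met
6. vehicle maintenance records absent → not met
7. condition 'transports hazardous materials' holds; hours-of-service audit 110 days ago vs limit 180 → met
8. drug-and-alcohol testing policy absent → not met
9. condition 'crosses state lines' does not hold → requirement n/a → met
Not met: 6, 8

No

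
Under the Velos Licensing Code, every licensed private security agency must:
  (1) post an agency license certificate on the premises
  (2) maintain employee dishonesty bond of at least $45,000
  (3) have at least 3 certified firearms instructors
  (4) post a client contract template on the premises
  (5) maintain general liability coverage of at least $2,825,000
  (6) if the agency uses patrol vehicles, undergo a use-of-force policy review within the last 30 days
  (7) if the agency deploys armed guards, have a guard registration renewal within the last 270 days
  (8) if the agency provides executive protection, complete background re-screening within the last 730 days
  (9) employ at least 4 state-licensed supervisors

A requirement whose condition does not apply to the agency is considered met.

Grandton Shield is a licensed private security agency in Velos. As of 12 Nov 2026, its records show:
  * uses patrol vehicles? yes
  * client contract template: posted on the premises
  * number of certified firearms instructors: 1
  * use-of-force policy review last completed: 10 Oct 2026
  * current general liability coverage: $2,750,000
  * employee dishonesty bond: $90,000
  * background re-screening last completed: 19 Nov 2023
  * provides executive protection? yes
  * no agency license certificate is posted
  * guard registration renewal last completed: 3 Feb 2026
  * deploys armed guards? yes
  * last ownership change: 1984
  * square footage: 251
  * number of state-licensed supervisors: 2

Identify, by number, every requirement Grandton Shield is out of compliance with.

1. agency license certificate absent → not met
2. employee dishonesty bond $90,000 ≥ $45,000 → met
3. certified firearms instructors 1 < 3 → not met
4. client contract template present → met
5. general liability coverage $2,750,000 < $2,825,000 → not met
6. condition 'uses patrol vehicles' holds; use-of-force policy review 33 days ago vs limit 30 → not met
7. condition 'deploys armed guards' holds; guard registration renewal 282 days ago vs limit 270 → not met
8. condition 'provides executive protection' holds; background re-screening 1089 days ago vs limit 730 → not met
9. state-licensed supervisors 2 < 4 → not met
Not met: 1, 3, 5, 6, 7, 8, 9

1, 3, 5, 6, 7, 8, 9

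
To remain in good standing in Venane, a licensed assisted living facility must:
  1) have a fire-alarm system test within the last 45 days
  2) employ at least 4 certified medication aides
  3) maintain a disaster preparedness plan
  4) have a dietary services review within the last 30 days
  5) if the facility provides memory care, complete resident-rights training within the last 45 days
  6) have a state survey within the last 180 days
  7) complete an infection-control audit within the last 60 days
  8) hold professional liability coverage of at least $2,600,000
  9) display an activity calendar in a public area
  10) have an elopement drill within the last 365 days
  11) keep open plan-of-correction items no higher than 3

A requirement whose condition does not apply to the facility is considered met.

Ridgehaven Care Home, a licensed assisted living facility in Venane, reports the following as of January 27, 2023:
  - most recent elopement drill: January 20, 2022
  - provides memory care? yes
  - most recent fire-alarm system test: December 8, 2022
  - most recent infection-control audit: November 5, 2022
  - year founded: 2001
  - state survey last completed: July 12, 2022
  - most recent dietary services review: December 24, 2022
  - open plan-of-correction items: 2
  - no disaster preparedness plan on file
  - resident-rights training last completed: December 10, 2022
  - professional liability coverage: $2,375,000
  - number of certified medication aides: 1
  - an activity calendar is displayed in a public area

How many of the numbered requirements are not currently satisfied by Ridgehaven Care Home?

9

1. fire-alarm system test 50 days ago vs limit 45 → not met
2. certified medication aides 1 < 4 → not met
3. disaster preparedness plan absent → not met
4. dietary services review 34 days ago vs limit 30 → not met
5. condition 'provides memory care' holds; resident-rights training 48 days ago vs limit 45 → not met
6. state survey 199 days ago vs limit 180 → not met
7. infection-control audit 83 days ago vs limit 60 → not met
8. professional liability coverage $2,375,000 < $2,600,000 → not met
9. activity calendar present → met
10. elopement drill 372 days ago vs limit 365 → not met
11. open plan-of-correction items 2 ≤ 3 → met
Not met: 9 of 11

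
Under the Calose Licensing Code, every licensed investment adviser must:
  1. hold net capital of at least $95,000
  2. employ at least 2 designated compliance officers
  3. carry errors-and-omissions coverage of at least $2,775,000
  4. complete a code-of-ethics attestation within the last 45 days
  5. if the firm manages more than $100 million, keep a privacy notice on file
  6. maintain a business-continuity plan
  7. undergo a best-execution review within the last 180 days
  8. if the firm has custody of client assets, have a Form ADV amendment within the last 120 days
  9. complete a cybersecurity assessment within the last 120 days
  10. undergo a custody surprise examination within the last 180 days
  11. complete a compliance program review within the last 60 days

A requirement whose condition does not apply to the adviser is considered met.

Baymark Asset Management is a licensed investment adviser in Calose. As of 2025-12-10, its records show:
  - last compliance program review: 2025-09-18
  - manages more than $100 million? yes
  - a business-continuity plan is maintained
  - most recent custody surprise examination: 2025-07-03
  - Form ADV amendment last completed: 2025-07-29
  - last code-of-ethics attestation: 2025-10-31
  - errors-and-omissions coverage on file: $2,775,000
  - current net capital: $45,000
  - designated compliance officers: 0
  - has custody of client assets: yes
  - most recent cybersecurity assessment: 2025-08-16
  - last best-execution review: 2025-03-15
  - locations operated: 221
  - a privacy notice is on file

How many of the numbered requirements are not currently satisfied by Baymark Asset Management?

1. net capital $45,000 < $95,000 → not met
2. designated compliance officers 0 < 2 → not met
3. errors-and-omissions coverage $2,775,000 ≥ $2,775,000 → met
4. code-of-ethics attestation 40 days ago vs limit 45 → met
5. condition 'manages more than $100 million' holds; privacy notice present → met
6. business-continuity plan present → met
7. best-execution review 270 days ago vs limit 180 → not met
8. condition 'has custody of client assets' holds; Form ADV amendment 134 days ago vs limit 120 → not met
9. cybersecurity assessment 116 days ago vs limit 120 → met
10. custody surprise examination 160 days ago vs limit 180 → met
11. compliance program review 83 days ago vs limit 60 → not met
Not met: 5 of 11

5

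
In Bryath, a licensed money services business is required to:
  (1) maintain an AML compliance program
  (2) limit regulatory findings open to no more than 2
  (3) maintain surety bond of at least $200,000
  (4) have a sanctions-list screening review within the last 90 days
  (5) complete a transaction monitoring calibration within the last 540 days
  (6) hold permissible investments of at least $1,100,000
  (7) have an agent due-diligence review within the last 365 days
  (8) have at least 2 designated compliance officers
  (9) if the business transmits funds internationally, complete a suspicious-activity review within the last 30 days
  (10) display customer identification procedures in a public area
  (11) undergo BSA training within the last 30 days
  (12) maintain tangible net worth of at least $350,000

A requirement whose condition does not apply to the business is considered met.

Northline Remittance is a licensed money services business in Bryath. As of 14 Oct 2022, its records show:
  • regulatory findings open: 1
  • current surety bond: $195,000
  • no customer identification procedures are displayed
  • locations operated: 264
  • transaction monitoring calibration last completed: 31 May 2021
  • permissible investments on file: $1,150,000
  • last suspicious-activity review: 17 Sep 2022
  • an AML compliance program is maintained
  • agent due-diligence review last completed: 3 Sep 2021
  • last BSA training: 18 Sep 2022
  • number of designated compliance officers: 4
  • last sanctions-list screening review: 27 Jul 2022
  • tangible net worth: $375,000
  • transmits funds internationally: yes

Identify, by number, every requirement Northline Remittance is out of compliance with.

1. AML compliance program present → met
2. regulatory findings open 1 ≤ 2 → met
3. surety bond $195,000 < $200,000 → not met
4. sanctions-list screening review 79 days ago vs limit 90 → met
5. transaction monitoring calibration 501 days ago vs limit 540 → met
6. permissible investments $1,150,000 ≥ $1,100,000 → met
7. agent due-diligence review 406 days ago vs limit 365 → not met
8. designated compliance officers 4 ≥ 2 → met
9. condition 'transmits funds internationally' holds; suspicious-activity review 27 days ago vs limit 30 → met
10. customer identification procedures absent → not met
11. BSA training 26 days ago vs limit 30 → met
12. tangible net worth $375,000 ≥ $350,000 → met
Not met: 3, 7, 10

3, 7, 10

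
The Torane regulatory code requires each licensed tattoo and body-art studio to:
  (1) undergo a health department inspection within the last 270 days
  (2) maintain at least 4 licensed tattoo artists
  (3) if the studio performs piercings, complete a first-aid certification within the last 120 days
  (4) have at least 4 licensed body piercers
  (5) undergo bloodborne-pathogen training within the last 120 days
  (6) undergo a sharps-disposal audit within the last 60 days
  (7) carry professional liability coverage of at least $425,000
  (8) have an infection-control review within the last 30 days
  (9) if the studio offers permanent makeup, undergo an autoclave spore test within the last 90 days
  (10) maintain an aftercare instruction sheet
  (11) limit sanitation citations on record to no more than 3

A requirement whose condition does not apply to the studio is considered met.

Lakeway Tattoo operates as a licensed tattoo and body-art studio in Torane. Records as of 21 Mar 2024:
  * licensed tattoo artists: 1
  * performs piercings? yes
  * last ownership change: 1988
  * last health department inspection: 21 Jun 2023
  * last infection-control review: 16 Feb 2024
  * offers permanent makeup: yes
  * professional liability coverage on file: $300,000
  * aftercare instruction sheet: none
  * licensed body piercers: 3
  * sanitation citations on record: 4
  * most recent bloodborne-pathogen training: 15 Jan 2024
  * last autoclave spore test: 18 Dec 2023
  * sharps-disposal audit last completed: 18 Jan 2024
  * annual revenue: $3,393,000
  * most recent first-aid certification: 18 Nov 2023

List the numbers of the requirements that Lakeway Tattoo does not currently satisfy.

1. health department inspection 274 days ago vs limit 270 → not met
2. licensed tattoo artists 1 < 4 → not met
3. condition 'performs piercings' holds; first-aid certification 124 days ago vs limit 120 → not met
4. licensed body piercers 3 < 4 → not met
5. bloodborne-pathogen training 66 days ago vs limit 120 → met
6. sharps-disposal audit 63 days ago vs limit 60 → not met
7. professional liability coverage $300,000 < $425,000 → not met
8. infection-control review 34 days ago vs limit 30 → not met
9. condition 'offers permanent makeup' holds; autoclave spore test 94 days ago vs limit 90 → not met
10. aftercare instruction sheet absent → not met
11. sanitation citations on record 4 > 3 → not met
Not met: 1, 2, 3, 4, 6, 7, 8, 9, 10, 11

1, 2, 3, 4, 6, 7, 8, 9, 10, 11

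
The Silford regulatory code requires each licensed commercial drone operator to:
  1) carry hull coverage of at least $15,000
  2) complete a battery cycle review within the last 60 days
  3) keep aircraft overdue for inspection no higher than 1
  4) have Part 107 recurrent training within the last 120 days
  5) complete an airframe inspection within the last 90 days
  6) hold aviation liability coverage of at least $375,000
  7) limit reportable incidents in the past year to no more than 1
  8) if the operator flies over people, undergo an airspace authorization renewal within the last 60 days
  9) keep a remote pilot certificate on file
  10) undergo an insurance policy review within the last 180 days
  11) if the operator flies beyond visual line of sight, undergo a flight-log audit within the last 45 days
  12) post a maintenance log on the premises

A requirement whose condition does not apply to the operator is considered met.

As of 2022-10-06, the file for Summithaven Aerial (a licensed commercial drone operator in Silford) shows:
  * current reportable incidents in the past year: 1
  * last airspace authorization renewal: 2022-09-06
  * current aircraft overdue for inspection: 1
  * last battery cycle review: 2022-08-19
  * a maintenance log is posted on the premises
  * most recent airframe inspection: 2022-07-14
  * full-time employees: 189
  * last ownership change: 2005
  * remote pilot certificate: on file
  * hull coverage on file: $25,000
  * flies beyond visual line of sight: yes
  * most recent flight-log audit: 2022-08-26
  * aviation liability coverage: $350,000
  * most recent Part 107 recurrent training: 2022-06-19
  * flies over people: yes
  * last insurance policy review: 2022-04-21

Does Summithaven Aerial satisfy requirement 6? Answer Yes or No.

6. aviation liability coverage $350,000 < $375,000 → not met

No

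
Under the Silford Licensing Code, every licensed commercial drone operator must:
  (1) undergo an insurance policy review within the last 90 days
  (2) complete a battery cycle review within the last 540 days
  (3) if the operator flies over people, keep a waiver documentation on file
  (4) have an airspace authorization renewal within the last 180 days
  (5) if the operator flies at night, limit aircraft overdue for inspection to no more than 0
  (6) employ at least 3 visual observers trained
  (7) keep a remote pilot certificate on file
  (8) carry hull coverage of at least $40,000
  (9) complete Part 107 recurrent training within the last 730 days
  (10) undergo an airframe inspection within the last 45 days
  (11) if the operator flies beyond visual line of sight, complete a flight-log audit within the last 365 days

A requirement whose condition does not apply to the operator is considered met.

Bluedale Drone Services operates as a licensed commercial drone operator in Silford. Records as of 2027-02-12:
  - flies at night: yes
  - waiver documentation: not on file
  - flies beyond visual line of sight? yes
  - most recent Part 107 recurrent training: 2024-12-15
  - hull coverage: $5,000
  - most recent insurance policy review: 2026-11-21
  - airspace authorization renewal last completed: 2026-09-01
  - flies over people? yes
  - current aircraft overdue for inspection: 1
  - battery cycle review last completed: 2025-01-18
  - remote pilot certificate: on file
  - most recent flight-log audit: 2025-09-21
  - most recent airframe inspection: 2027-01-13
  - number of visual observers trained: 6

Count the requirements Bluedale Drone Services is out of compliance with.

1. insurance policy review 83 days ago vs limit 90 → met
2. battery cycle review 755 days ago vs limit 540 → not met
3. condition 'flies over people' holds; waiver documentation absent → not met
4. airspace authorization renewal 164 days ago vs limit 180 → met
5. condition 'flies at night' holds; aircraft overdue for inspection 1 > 0 → not met
6. visual observers trained 6 ≥ 3 → met
7. remote pilot certificate present → met
8. hull coverage $5,000 < $40,000 → not met
9. Part 107 recurrent training 789 days ago vs limit 730 → not met
10. airframe inspection 30 days ago vs limit 45 → met
11. condition 'flies beyond visual line of sight' holds; flight-log audit 509 days ago vs limit 365 → not met
Not met: 6 of 11

6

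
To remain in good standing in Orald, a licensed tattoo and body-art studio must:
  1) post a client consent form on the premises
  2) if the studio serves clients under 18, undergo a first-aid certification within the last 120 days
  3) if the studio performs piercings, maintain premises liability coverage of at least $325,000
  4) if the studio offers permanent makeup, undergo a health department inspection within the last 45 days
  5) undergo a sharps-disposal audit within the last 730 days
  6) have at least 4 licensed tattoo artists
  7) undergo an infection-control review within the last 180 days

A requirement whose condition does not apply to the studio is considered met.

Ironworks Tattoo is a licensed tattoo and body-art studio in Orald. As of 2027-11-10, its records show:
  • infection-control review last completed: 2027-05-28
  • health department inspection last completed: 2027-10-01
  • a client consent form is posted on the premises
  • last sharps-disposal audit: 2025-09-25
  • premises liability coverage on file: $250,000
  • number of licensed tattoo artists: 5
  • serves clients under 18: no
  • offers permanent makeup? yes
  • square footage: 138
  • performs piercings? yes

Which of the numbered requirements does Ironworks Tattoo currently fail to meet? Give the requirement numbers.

1. client consent form present → met
2. condition 'serves clients under 18' does not hold → requirement n/a → met
3. condition 'performs piercings' holds; premises liability coverage $250,000 < $325,000 → not met
4. condition 'offers permanent makeup' holds; health department inspection 40 days ago vs limit 45 → met
5. sharps-disposal audit 776 days ago vs limit 730 → not met
6. licensed tattoo artists 5 ≥ 4 → met
7. infection-control review 166 days ago vs limit 180 → met
Not met: 3, 5

3, 5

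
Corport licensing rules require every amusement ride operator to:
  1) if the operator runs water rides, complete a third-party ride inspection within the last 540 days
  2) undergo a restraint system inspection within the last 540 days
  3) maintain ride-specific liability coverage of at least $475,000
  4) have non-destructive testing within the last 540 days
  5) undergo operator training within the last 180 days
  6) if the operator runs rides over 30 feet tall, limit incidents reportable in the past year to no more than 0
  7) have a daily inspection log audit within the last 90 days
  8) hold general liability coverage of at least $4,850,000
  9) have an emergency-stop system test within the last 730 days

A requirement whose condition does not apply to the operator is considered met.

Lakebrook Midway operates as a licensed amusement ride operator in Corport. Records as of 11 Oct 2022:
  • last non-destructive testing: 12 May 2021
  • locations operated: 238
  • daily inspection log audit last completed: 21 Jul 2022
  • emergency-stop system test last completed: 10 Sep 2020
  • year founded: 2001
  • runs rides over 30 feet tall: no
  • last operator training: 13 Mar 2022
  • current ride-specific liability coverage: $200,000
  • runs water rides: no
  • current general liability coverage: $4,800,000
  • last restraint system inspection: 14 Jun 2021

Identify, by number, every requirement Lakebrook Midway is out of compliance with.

3, 5, 8, 9

1. condition 'runs water rides' does not hold → requirement n/a → met
2. restraint system inspection 484 days ago vs limit 540 → met
3. ride-specific liability coverage $200,000 < $475,000 → not met
4. non-destructive testing 517 days ago vs limit 540 → met
5. operator training 212 days ago vs limit 180 → not met
6. condition 'runs rides over 30 feet tall' does not hold → requirement n/a → met
7. daily inspection log audit 82 days ago vs limit 90 → met
8. general liability coverage $4,800,000 < $4,850,000 → not met
9. emergency-stop system test 761 days ago vs limit 730 → not met
Not met: 3, 5, 8, 9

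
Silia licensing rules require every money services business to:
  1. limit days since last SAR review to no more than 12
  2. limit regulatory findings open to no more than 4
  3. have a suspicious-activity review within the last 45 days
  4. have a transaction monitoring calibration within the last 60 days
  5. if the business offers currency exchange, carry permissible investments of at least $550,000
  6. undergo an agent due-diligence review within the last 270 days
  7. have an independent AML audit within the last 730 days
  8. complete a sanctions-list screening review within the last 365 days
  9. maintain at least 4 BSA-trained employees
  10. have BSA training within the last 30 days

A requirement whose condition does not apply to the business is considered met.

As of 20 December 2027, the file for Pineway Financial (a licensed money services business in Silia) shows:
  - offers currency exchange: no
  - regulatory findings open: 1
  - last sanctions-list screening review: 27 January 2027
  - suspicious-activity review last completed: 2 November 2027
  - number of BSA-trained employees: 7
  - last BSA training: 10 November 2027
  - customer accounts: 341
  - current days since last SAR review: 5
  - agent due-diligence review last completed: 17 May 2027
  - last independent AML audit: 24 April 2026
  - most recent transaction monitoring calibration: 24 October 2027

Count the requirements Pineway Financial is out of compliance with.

1. days since last SAR review 5 ≤ 12 → met
2. regulatory findings open 1 ≤ 4 → met
3. suspicious-activity review 48 days ago vs limit 45 → not met
4. transaction monitoring calibration 57 days ago vs limit 60 → met
5. condition 'offers currency exchange' does not hold → requirement n/a → met
6. agent due-diligence review 217 days ago vs limit 270 → met
7. independent AML audit 605 days ago vs limit 730 → met
8. sanctions-list screening review 327 days ago vs limit 365 → met
9. BSA-trained employees 7 ≥ 4 → met
10. BSA training 40 days ago vs limit 30 → not met
Not met: 2 of 10

2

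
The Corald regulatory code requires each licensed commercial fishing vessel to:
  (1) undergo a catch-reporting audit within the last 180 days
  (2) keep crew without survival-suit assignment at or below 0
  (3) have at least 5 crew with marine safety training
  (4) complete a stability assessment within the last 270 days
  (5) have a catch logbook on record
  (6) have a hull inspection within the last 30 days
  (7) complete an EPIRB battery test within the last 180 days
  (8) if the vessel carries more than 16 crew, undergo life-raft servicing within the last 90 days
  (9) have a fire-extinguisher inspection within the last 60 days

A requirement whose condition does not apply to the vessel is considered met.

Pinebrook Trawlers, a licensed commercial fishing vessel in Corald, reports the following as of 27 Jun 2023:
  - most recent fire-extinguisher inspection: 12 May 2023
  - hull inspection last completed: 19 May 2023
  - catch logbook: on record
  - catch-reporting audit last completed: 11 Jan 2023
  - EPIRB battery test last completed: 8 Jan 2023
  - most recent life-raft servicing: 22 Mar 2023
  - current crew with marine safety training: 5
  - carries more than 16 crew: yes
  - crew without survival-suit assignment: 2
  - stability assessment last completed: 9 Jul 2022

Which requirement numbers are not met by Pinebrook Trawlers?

2, 4, 6, 8

1. catch-reporting audit 167 days ago vs limit 180 → met
2. crew without survival-suit assignment 2 > 0 → not met
3. crew with marine safety training 5 ≥ 5 → met
4. stability assessment 353 days ago vs limit 270 → not met
5. catch logbook present → met
6. hull inspection 39 days ago vs limit 30 → not met
7. EPIRB battery test 170 days ago vs limit 180 → met
8. condition 'carries more than 16 crew' holds; life-raft servicing 97 days ago vs limit 90 → not met
9. fire-extinguisher inspection 46 days ago vs limit 60 → met
Not met: 2, 4, 6, 8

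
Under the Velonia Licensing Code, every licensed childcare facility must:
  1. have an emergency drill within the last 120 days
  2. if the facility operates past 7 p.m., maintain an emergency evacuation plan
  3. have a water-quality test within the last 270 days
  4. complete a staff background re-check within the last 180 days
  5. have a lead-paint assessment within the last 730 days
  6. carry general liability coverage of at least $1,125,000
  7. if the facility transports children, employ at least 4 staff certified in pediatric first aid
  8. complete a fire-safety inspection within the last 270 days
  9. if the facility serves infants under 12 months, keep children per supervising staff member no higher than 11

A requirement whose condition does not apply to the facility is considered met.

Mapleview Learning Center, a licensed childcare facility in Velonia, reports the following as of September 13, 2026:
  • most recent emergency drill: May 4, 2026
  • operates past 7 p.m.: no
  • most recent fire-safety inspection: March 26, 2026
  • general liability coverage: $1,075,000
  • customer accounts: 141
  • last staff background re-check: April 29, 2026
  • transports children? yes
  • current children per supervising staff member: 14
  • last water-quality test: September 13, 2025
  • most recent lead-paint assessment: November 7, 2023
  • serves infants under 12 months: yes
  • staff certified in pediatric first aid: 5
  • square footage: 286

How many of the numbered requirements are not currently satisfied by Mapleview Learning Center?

5

1. emergency drill 132 days ago vs limit 120 → not met
2. condition 'operates past 7 p.m.' does not hold → requirement n/a → met
3. water-quality test 365 days ago vs limit 270 → not met
4. staff background re-check 137 days ago vs limit 180 → met
5. lead-paint assessment 1041 days ago vs limit 730 → not met
6. general liability coverage $1,075,000 < $1,125,000 → not met
7. condition 'transports children' holds; staff certified in pediatric first aid 5 ≥ 4 → met
8. fire-safety inspection 171 days ago vs limit 270 → met
9. condition 'serves infants under 12 months' holds; children per supervising staff member 14 > 11 → not met
Not met: 5 of 9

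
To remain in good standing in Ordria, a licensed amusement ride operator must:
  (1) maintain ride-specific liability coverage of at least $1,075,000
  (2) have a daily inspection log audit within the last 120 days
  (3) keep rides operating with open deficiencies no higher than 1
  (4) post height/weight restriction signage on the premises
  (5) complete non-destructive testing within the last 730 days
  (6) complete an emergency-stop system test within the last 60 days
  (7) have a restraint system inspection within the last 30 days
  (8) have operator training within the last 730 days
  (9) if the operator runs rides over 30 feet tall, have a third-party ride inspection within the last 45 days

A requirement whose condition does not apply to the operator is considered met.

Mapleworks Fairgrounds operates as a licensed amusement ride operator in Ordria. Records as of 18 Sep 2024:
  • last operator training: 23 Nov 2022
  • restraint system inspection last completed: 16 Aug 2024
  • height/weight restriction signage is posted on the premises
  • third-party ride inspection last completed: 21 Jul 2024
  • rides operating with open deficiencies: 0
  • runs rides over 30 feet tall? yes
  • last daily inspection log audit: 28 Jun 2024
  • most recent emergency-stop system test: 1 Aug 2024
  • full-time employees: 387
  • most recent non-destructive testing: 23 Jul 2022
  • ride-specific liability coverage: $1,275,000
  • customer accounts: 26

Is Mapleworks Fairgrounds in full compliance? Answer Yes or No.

No

1. ride-specific liability coverage $1,275,000 ≥ $1,075,000 → met
2. daily inspection log audit 82 days ago vs limit 120 → met
3. rides operating with open deficiencies 0 ≤ 1 → met
4. height/weight restriction signage present → met
5. non-destructive testing 788 days ago vs limit 730 → not met
6. emergency-stop system test 48 days ago vs limit 60 → met
7. restraint system inspection 33 days ago vs limit 30 → not met
8. operator training 665 days ago vs limit 730 → met
9. condition 'runs rides over 30 feet tall' holds; third-party ride inspection 59 days ago vs limit 45 → not met
Not met: 5, 7, 9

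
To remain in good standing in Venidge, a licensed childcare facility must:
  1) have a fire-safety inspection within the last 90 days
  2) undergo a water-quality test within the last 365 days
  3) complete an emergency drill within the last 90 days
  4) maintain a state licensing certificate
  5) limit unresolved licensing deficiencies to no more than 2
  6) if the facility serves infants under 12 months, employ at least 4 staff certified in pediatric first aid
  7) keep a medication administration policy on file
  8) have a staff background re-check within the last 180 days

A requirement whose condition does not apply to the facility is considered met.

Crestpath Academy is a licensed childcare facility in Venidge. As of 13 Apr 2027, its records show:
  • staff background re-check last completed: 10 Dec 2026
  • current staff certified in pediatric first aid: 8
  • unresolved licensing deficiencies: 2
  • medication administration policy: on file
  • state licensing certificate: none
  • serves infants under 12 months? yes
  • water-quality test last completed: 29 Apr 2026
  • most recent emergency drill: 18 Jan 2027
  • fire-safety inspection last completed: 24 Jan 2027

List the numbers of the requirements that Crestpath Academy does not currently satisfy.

1. fire-safety inspection 79 days ago vs limit 90 → met
2. water-quality test 349 days ago vs limit 365 → met
3. emergency drill 85 days ago vs limit 90 → met
4. state licensing certificate absent → not met
5. unresolved licensing deficiencies 2 ≤ 2 → met
6. condition 'serves infants under 12 months' holds; staff certified in pediatric first aid 8 ≥ 4 → met
7. medication administration policy present → met
8. staff background re-check 124 days ago vs limit 180 → met
Not met: 4

4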